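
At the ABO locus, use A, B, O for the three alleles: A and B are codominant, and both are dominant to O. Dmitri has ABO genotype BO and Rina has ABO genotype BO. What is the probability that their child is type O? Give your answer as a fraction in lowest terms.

1/4

ABO cross BO × BO → offspring phenotypes: 1/4 O, 3/4 B.
So P(type O) = 1/4.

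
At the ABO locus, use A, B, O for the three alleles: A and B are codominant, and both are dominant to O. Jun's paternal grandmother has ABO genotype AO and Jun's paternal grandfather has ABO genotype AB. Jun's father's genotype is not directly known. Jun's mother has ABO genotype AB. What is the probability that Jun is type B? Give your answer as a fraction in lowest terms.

Jun's father's ABO genotype from AO × AB: 1/4 AA, 1/4 AB, 1/4 AO, 1/4 BO.
Crossing each possibility with the mother AB and summing P(type B): 1/4·0 + 1/4·1/4 + 1/4·1/4 + 1/4·1/2 = 1/4.

1/4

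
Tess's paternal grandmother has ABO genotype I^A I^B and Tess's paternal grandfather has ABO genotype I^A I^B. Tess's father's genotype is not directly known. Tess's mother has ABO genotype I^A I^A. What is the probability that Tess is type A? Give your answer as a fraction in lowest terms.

1/2

Tess's father's ABO genotype from I^A I^B × I^A I^B: 1/4 I^A I^A, 1/2 I^A I^B, 1/4 I^B I^B.
Crossing each possibility with the mother I^A I^A and summing P(type A): 1/4·1 + 1/2·1/2 + 1/4·0 = 1/2.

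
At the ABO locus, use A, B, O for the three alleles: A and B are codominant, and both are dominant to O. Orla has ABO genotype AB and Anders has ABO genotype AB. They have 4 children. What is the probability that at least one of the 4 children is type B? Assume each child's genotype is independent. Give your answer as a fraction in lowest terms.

175/256

ABO cross AB × AB → 1/4 A, 1/4 B, 1/2 AB.
So P(type B) = 1/4 per child.
P(none) = (3/4)^4 = 81/256; P(at least one) = 1 − 81/256 = 175/256.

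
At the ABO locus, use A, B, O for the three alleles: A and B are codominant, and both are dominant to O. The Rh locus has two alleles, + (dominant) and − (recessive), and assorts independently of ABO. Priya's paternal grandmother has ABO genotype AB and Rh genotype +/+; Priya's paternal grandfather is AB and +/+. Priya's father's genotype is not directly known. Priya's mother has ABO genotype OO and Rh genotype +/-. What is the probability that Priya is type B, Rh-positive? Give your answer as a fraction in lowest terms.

1/2

Priya's father's ABO genotype from AB × AB: 1/4 AA, 1/2 AB, 1/4 BB.
Crossing each possibility with the mother OO and summing P(type B): 1/4·0 + 1/2·1/2 + 1/4·1 = 1/2.
Similarly for Rh via the father's Rh distribution: P(Rh+) = 1.
Independent loci: 1/2 × 1 = 1/2.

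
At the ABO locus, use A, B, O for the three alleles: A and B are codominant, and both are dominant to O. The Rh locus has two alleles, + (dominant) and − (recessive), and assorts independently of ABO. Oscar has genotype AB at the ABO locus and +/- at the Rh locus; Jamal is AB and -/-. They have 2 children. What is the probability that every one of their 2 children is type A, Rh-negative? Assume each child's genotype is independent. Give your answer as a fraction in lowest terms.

ABO cross AB × AB → 1/4 A, 1/4 B, 1/2 AB.
Rh cross +/- × -/- → 1/2 Rh+, 1/2 Rh-; so P(type A, Rh-negative) = 1/4 × 1/2 = 1/8 per child.
All 2 independent: (1/8)^2 = 1/64.

1/64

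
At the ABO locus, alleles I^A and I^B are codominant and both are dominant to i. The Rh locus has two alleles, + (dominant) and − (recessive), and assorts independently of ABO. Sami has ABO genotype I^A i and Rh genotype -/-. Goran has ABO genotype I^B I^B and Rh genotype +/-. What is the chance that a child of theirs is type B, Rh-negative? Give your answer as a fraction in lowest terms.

ABO cross I^A i × I^B I^B → offspring phenotypes: 1/2 B, 1/2 AB.
Rh cross -/- × +/- → 1/2 Rh+, 1/2 Rh-.
Independent loci: P(type B, Rh-negative) = 1/2 × 1/2 = 1/4.

1/4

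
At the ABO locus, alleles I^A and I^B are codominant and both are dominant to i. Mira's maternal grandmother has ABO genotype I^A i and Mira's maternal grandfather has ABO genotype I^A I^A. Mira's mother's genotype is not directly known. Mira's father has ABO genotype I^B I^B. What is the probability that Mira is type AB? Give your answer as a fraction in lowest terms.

Mira's mother's ABO genotype from I^A i × I^A I^A: 1/2 I^A I^A, 1/2 I^A i.
Crossing each possibility with the father I^B I^B and summing P(type AB): 1/2·1 + 1/2·1/2 = 3/4.

3/4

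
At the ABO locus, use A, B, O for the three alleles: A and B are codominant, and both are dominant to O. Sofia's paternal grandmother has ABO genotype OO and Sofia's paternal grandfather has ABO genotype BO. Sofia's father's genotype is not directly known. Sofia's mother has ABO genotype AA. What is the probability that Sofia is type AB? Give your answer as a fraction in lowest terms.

Sofia's father's ABO genotype from OO × BO: 1/2 BO, 1/2 OO.
Crossing each possibility with the mother AA and summing P(type AB): 1/2·1/2 + 1/2·0 = 1/4.

1/4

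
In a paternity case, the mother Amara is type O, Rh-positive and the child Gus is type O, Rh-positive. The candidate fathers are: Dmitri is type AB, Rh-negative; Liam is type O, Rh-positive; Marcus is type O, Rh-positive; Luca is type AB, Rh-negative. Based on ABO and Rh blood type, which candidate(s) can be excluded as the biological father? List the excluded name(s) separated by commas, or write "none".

A candidate is excluded only if no genotype consistent with his phenotype could produce a type O, Rh-positive child with a type O, Rh-positive mother.
Dmitri (type AB, Rh-): no genotype consistent with that phenotype can produce a type-O Rh+ child with a type-O mother.
Luca (type AB, Rh-): no genotype consistent with that phenotype can produce a type-O Rh+ child with a type-O mother.

Dmitri, Luca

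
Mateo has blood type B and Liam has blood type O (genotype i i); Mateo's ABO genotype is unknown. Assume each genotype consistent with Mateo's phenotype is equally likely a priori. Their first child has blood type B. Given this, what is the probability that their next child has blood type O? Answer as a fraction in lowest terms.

Possible genotypes: Mateo ∈ {I^B I^B, I^B i}; Liam ∈ {i i}.
Weight each parental genotype pair by prior × P(type-B child):
  I^B I^B × i i: posterior weight 2/3; P(next child type O) = 0.
  I^B i × i i: posterior weight 1/3; P(next child type O) = 1/2.
Weighted sum = 1/6.

1/6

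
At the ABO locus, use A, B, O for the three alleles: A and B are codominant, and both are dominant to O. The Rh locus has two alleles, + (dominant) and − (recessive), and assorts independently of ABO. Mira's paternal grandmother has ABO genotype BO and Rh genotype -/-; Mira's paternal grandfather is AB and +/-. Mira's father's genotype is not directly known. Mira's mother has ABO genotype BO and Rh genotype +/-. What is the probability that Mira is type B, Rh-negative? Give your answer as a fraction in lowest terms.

Mira's father's ABO genotype from BO × AB: 1/4 AB, 1/4 AO, 1/4 BB, 1/4 BO.
Crossing each possibility with the mother BO and summing P(type B): 1/4·1/2 + 1/4·1/4 + 1/4·1 + 1/4·3/4 = 5/8.
Similarly for Rh via the father's Rh distribution: P(Rh-) = 3/8.
Independent loci: 5/8 × 3/8 = 15/64.

15/64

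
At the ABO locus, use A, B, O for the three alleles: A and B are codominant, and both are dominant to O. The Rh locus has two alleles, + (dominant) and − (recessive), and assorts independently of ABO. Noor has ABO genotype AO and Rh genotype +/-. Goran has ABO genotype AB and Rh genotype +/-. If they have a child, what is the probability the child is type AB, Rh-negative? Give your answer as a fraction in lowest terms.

ABO cross AO × AB → offspring phenotypes: 1/2 A, 1/4 B, 1/4 AB.
Rh cross +/- × +/- → 3/4 Rh+, 1/4 Rh-.
Independent loci: P(type AB, Rh-negative) = 1/4 × 1/4 = 1/16.

1/16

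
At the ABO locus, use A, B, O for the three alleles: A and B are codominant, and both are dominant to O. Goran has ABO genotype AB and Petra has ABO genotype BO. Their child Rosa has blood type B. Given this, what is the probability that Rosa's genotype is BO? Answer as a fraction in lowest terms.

1/2

Cross AB × BO → 1/4 AB, 1/4 AO, 1/4 BB, 1/4 BO.
Type-B genotypes among offspring: BB (1/4), BO (1/4); total 1/2.
P(BO | type B) = (1/4) / (1/2) = 1/2.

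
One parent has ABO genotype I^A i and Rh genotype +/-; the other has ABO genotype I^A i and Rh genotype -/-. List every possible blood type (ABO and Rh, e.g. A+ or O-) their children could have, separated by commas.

O+, O-, A+, A-

Gametes from I^A i × I^A i give offspring ABO genotypes I^A I^A, I^A i, i i, i.e. phenotypes O, A.
Rh cross +/- × -/- → phenotypes Rh+, Rh-.
Combining independently: O+, O-, A+, A-.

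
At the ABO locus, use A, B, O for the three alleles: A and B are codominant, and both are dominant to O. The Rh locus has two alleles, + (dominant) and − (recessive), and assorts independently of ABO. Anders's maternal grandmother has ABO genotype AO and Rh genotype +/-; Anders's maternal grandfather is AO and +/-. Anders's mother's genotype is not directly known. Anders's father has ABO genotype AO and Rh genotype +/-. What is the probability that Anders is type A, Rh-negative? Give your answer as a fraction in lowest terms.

3/16

Anders's mother's ABO genotype from AO × AO: 1/4 AA, 1/2 AO, 1/4 OO.
Crossing each possibility with the father AO and summing P(type A): 1/4·1 + 1/2·3/4 + 1/4·1/2 = 3/4.
Similarly for Rh via the mother's Rh distribution: P(Rh-) = 1/4.
Independent loci: 3/4 × 1/4 = 3/16.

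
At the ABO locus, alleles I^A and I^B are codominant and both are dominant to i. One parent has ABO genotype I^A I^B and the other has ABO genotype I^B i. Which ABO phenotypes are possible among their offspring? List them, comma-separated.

Gametes from I^A I^B × I^B i give offspring ABO genotypes I^A I^B, I^A i, I^B I^B, I^B i, i.e. phenotypes A, B, AB.

A, B, AB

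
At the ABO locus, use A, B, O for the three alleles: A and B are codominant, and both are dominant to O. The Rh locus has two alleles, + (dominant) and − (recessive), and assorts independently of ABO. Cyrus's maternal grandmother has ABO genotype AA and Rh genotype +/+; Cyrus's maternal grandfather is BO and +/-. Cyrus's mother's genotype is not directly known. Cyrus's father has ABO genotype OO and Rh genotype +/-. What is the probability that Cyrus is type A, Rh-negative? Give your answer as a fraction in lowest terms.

Cyrus's mother's ABO genotype from AA × BO: 1/2 AB, 1/2 AO.
Crossing each possibility with the father OO and summing P(type A): 1/2·1/2 + 1/2·1/2 = 1/2.
Similarly for Rh via the mother's Rh distribution: P(Rh-) = 1/8.
Independent loci: 1/2 × 1/8 = 1/16.

1/16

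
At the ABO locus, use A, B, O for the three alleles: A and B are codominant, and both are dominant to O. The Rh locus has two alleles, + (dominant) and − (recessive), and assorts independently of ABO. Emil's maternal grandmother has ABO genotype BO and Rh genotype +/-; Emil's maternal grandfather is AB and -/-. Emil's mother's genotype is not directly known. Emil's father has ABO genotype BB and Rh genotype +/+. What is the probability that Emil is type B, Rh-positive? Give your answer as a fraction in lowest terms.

3/4

Emil's mother's ABO genotype from BO × AB: 1/4 AB, 1/4 AO, 1/4 BB, 1/4 BO.
Crossing each possibility with the father BB and summing P(type B): 1/4·1/2 + 1/4·1/2 + 1/4·1 + 1/4·1 = 3/4.
Similarly for Rh via the mother's Rh distribution: P(Rh+) = 1.
Independent loci: 3/4 × 1 = 3/4.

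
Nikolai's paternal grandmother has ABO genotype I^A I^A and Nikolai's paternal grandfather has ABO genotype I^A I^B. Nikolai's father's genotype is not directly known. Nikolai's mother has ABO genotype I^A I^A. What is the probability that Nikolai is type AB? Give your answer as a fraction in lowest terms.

Nikolai's father's ABO genotype from I^A I^A × I^A I^B: 1/2 I^A I^A, 1/2 I^A I^B.
Crossing each possibility with the mother I^A I^A and summing P(type AB): 1/2·0 + 1/2·1/2 = 1/4.

1/4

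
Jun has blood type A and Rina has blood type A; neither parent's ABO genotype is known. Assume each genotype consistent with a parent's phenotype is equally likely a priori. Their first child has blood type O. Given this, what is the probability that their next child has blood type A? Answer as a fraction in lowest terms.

Possible genotypes: Jun ∈ {AA, AO}; Rina ∈ {AA, AO}.
Weight each parental genotype pair by prior × P(type-O child):
  AO × AO: posterior weight 1; P(next child type A) = 3/4.
Weighted sum = 3/4.

3/4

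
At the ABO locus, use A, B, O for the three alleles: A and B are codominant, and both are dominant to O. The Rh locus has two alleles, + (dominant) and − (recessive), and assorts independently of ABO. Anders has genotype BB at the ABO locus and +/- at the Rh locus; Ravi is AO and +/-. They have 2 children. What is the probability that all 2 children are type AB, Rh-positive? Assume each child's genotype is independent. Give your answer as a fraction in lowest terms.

ABO cross BB × AO → 1/2 B, 1/2 AB.
Rh cross +/- × +/- → 3/4 Rh+, 1/4 Rh-; so P(type AB, Rh-positive) = 1/2 × 3/4 = 3/8 per child.
All 2 independent: (3/8)^2 = 9/64.

9/64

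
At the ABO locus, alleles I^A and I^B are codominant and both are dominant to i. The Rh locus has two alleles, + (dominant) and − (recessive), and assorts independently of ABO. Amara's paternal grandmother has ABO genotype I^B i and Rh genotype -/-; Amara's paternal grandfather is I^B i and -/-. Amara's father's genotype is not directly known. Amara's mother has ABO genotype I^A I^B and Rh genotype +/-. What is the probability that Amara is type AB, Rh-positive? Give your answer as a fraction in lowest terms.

1/8

Amara's father's ABO genotype from I^B i × I^B i: 1/4 I^B I^B, 1/2 I^B i, 1/4 i i.
Crossing each possibility with the mother I^A I^B and summing P(type AB): 1/4·1/2 + 1/2·1/4 + 1/4·0 = 1/4.
Similarly for Rh via the father's Rh distribution: P(Rh+) = 1/2.
Independent loci: 1/4 × 1/2 = 1/8.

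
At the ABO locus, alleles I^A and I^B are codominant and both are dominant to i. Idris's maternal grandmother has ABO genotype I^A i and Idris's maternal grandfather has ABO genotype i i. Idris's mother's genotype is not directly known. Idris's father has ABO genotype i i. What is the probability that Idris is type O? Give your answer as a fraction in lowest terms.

Idris's mother's ABO genotype from I^A i × i i: 1/2 I^A i, 1/2 i i.
Crossing each possibility with the father i i and summing P(type O): 1/2·1/2 + 1/2·1 = 3/4.

3/4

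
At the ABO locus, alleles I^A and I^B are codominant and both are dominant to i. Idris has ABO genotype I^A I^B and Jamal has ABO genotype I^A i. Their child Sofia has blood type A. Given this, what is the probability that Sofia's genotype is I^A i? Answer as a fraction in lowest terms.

1/2

Cross I^A I^B × I^A i → 1/4 I^A I^A, 1/4 I^A I^B, 1/4 I^A i, 1/4 I^B i.
Type-A genotypes among offspring: I^A I^A (1/4), I^A i (1/4); total 1/2.
P(I^A i | type A) = (1/4) / (1/2) = 1/2.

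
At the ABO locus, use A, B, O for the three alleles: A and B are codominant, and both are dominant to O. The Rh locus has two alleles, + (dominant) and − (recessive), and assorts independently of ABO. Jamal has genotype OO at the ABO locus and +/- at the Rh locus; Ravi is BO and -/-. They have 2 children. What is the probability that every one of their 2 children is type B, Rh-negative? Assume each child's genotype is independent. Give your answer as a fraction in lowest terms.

ABO cross OO × BO → 1/2 O, 1/2 B.
Rh cross +/- × -/- → 1/2 Rh+, 1/2 Rh-; so P(type B, Rh-negative) = 1/2 × 1/2 = 1/4 per child.
All 2 independent: (1/4)^2 = 1/16.

1/16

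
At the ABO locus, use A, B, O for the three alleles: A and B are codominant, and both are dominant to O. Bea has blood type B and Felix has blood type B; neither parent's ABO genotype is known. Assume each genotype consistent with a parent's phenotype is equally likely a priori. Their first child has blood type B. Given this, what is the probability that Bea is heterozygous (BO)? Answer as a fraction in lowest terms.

7/15

Possible genotypes: Bea ∈ {BB, BO}; Felix ∈ {BB, BO}.
Weight each parental genotype pair by prior × P(type-B child):
  BB × BB: posterior weight 4/15.
  BB × BO: posterior weight 4/15.
  BO × BB: posterior weight 4/15.
  BO × BO: posterior weight 1/5.
Sum the posterior weight over pairs where Bea is BO: 7/15.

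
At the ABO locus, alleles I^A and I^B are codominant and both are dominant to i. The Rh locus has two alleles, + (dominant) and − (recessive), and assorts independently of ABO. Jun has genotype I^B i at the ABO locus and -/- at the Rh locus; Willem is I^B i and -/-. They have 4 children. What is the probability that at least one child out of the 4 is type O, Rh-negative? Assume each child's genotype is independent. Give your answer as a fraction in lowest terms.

ABO cross I^B i × I^B i → 1/4 O, 3/4 B.
Rh cross -/- × -/- → 1 Rh-; so P(type O, Rh-negative) = 1/4 × 1 = 1/4 per child.
P(none) = (3/4)^4 = 81/256; P(at least one) = 1 − 81/256 = 175/256.

175/256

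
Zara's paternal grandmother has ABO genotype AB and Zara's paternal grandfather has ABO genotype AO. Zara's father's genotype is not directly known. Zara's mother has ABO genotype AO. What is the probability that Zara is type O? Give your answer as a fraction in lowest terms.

Zara's father's ABO genotype from AB × AO: 1/4 AA, 1/4 AB, 1/4 AO, 1/4 BO.
Crossing each possibility with the mother AO and summing P(type O): 1/4·0 + 1/4·0 + 1/4·1/4 + 1/4·1/4 = 1/8.

1/8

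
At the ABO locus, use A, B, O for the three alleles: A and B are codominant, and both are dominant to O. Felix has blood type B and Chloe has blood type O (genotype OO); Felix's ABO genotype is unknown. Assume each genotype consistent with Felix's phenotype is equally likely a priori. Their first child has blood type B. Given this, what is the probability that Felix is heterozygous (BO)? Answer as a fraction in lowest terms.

1/3

Possible genotypes: Felix ∈ {BB, BO}; Chloe ∈ {OO}.
Weight each parental genotype pair by prior × P(type-B child):
  BB × OO: posterior weight 2/3.
  BO × OO: posterior weight 1/3.
Sum the posterior weight over pairs where Felix is BO: 1/3.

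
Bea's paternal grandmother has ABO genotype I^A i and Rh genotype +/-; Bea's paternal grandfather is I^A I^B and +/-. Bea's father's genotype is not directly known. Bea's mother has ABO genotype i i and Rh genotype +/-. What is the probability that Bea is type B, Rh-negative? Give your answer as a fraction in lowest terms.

Bea's father's ABO genotype from I^A i × I^A I^B: 1/4 I^A I^A, 1/4 I^A I^B, 1/4 I^A i, 1/4 I^B i.
Crossing each possibility with the mother i i and summing P(type B): 1/4·0 + 1/4·1/2 + 1/4·0 + 1/4·1/2 = 1/4.
Similarly for Rh via the father's Rh distribution: P(Rh-) = 1/4.
Independent loci: 1/4 × 1/4 = 1/16.

1/16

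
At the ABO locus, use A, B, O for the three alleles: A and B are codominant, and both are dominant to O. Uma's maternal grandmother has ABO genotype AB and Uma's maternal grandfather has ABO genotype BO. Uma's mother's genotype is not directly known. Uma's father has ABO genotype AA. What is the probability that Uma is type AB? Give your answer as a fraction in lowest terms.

1/2

Uma's mother's ABO genotype from AB × BO: 1/4 AB, 1/4 AO, 1/4 BB, 1/4 BO.
Crossing each possibility with the father AA and summing P(type AB): 1/4·1/2 + 1/4·0 + 1/4·1 + 1/4·1/2 = 1/2.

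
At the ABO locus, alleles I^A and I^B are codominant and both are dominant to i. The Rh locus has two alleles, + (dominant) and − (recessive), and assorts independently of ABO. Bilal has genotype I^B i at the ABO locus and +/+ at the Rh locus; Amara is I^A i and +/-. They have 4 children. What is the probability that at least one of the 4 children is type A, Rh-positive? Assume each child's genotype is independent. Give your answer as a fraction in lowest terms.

ABO cross I^B i × I^A i → 1/4 O, 1/4 A, 1/4 B, 1/4 AB.
Rh cross +/+ × +/- → 1 Rh+; so P(type A, Rh-positive) = 1/4 × 1 = 1/4 per child.
P(none) = (3/4)^4 = 81/256; P(at least one) = 1 − 81/256 = 175/256.

175/256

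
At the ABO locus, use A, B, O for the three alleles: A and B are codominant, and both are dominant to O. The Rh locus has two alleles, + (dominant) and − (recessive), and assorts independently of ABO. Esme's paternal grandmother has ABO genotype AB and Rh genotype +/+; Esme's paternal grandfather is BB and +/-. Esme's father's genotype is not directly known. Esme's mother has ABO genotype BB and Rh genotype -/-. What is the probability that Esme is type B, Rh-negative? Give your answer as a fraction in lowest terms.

3/16

Esme's father's ABO genotype from AB × BB: 1/2 AB, 1/2 BB.
Crossing each possibility with the mother BB and summing P(type B): 1/2·1/2 + 1/2·1 = 3/4.
Similarly for Rh via the father's Rh distribution: P(Rh-) = 1/4.
Independent loci: 3/4 × 1/4 = 3/16.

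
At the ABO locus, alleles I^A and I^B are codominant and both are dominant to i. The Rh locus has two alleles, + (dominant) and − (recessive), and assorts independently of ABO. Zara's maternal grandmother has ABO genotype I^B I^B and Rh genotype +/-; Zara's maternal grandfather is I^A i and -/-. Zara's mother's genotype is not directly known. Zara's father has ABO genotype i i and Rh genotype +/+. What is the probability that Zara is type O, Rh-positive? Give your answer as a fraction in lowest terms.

1/4

Zara's mother's ABO genotype from I^B I^B × I^A i: 1/2 I^A I^B, 1/2 I^B i.
Crossing each possibility with the father i i and summing P(type O): 1/2·0 + 1/2·1/2 = 1/4.
Similarly for Rh via the mother's Rh distribution: P(Rh+) = 1.
Independent loci: 1/4 × 1 = 1/4.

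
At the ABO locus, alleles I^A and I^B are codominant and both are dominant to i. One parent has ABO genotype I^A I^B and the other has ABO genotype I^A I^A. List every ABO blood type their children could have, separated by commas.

A, AB

Gametes from I^A I^B × I^A I^A give offspring ABO genotypes I^A I^A, I^A I^B, i.e. phenotypes A, AB.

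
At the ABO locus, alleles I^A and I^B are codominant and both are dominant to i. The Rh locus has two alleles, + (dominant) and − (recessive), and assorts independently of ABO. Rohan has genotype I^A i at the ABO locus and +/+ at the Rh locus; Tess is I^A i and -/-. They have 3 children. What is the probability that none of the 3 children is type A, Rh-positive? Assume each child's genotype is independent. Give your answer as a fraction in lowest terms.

ABO cross I^A i × I^A i → 1/4 O, 3/4 A.
Rh cross +/+ × -/- → 1 Rh+; so P(type A, Rh-positive) = 3/4 × 1 = 3/4 per child.
P(not type A, Rh-positive) = 1/4 for one child; (1/4)^3 = 1/64.

1/64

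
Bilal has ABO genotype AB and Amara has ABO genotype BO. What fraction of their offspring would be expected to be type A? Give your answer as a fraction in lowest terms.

ABO cross AB × BO → offspring phenotypes: 1/4 A, 1/2 B, 1/4 AB.
So P(type A) = 1/4.

1/4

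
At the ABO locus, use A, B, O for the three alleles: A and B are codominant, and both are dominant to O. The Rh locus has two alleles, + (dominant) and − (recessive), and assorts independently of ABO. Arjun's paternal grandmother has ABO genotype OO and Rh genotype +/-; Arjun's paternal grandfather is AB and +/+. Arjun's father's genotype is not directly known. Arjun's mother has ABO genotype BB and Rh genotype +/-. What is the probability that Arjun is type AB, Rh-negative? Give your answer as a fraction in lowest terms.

1/32

Arjun's father's ABO genotype from OO × AB: 1/2 AO, 1/2 BO.
Crossing each possibility with the mother BB and summing P(type AB): 1/2·1/2 + 1/2·0 = 1/4.
Similarly for Rh via the father's Rh distribution: P(Rh-) = 1/8.
Independent loci: 1/4 × 1/8 = 1/32.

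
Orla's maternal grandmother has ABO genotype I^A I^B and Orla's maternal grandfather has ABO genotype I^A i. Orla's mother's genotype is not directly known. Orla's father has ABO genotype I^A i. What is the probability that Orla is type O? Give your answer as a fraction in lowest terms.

1/8

Orla's mother's ABO genotype from I^A I^B × I^A i: 1/4 I^A I^A, 1/4 I^A I^B, 1/4 I^A i, 1/4 I^B i.
Crossing each possibility with the father I^A i and summing P(type O): 1/4·0 + 1/4·0 + 1/4·1/4 + 1/4·1/4 = 1/8.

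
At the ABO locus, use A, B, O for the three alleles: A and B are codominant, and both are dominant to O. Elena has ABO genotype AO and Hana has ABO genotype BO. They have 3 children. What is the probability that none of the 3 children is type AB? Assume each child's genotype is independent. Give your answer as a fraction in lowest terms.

27/64

ABO cross AO × BO → 1/4 O, 1/4 A, 1/4 B, 1/4 AB.
So P(type AB) = 1/4 per child.
P(not type AB) = 3/4 for one child; (3/4)^3 = 27/64.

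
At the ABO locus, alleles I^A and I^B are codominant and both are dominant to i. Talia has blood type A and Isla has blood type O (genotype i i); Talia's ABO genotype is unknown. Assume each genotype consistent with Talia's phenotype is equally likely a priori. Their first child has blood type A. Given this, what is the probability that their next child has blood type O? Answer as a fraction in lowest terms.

1/6

Possible genotypes: Talia ∈ {I^A I^A, I^A i}; Isla ∈ {i i}.
Weight each parental genotype pair by prior × P(type-A child):
  I^A I^A × i i: posterior weight 2/3; P(next child type O) = 0.
  I^A i × i i: posterior weight 1/3; P(next child type O) = 1/2.
Weighted sum = 1/6.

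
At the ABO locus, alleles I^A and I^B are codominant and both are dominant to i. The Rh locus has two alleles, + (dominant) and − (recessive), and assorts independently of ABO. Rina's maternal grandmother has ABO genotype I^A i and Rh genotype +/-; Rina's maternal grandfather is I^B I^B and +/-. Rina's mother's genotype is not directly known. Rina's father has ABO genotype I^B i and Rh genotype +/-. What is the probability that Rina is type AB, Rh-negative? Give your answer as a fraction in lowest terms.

1/32

Rina's mother's ABO genotype from I^A i × I^B I^B: 1/2 I^A I^B, 1/2 I^B i.
Crossing each possibility with the father I^B i and summing P(type AB): 1/2·1/4 + 1/2·0 = 1/8.
Similarly for Rh via the mother's Rh distribution: P(Rh-) = 1/4.
Independent loci: 1/8 × 1/4 = 1/32.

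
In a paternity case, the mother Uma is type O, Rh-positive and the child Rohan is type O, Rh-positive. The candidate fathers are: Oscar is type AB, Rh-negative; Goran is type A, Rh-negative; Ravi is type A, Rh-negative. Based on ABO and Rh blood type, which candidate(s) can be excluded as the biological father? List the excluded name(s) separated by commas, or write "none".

A candidate is excluded only if no genotype consistent with his phenotype could produce a type O, Rh-positive child with a type O, Rh-positive mother.
Oscar (type AB, Rh-): no genotype consistent with that phenotype can produce a type-O Rh+ child with a type-O mother.

Oscar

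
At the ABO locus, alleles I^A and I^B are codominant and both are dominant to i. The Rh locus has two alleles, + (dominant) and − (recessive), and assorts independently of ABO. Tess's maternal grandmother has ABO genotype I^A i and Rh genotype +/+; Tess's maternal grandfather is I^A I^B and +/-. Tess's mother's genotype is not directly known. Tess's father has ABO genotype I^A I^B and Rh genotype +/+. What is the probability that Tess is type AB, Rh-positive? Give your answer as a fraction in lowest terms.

Tess's mother's ABO genotype from I^A i × I^A I^B: 1/4 I^A I^A, 1/4 I^A I^B, 1/4 I^A i, 1/4 I^B i.
Crossing each possibility with the father I^A I^B and summing P(type AB): 1/4·1/2 + 1/4·1/2 + 1/4·1/4 + 1/4·1/4 = 3/8.
Similarly for Rh via the mother's Rh distribution: P(Rh+) = 1.
Independent loci: 3/8 × 1 = 3/8.

3/8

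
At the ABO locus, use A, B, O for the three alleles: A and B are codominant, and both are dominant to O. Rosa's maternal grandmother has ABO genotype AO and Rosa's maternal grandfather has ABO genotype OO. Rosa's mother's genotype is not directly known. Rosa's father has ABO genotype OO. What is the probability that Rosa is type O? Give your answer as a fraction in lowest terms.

3/4

Rosa's mother's ABO genotype from AO × OO: 1/2 AO, 1/2 OO.
Crossing each possibility with the father OO and summing P(type O): 1/2·1/2 + 1/2·1 = 3/4.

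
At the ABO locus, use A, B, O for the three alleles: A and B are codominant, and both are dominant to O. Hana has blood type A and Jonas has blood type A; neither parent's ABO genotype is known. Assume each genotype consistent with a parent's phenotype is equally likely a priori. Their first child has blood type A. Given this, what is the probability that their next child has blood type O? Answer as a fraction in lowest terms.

Possible genotypes: Hana ∈ {AA, AO}; Jonas ∈ {AA, AO}.
Weight each parental genotype pair by prior × P(type-A child):
  AA × AA: posterior weight 4/15; P(next child type O) = 0.
  AA × AO: posterior weight 4/15; P(next child type O) = 0.
  AO × AA: posterior weight 4/15; P(next child type O) = 0.
  AO × AO: posterior weight 1/5; P(next child type O) = 1/4.
Weighted sum = 1/20.

1/20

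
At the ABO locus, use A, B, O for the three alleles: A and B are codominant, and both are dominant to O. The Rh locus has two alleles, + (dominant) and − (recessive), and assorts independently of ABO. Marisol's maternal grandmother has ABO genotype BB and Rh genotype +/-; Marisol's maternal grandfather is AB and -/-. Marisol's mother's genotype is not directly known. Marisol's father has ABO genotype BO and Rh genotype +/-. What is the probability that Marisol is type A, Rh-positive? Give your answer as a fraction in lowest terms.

5/64

Marisol's mother's ABO genotype from BB × AB: 1/2 AB, 1/2 BB.
Crossing each possibility with the father BO and summing P(type A): 1/2·1/4 + 1/2·0 = 1/8.
Similarly for Rh via the mother's Rh distribution: P(Rh+) = 5/8.
Independent loci: 1/8 × 5/8 = 5/64.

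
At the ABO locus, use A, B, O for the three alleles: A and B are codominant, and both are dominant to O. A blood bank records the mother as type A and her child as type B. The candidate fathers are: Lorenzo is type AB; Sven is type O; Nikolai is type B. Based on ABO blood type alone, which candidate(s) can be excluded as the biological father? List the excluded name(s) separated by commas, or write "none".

Sven

A candidate is excluded only if no genotype consistent with his phenotype could produce a type B child with a type A mother.
Sven (type O): no genotype consistent with that phenotype can produce a type-B child with a type-A mother.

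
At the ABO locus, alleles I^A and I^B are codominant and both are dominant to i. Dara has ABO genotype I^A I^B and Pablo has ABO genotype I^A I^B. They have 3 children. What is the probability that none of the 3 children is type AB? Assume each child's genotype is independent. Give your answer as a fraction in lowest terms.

ABO cross I^A I^B × I^A I^B → 1/4 A, 1/4 B, 1/2 AB.
So P(type AB) = 1/2 per child.
P(not type AB) = 1/2 for one child; (1/2)^3 = 1/8.

1/8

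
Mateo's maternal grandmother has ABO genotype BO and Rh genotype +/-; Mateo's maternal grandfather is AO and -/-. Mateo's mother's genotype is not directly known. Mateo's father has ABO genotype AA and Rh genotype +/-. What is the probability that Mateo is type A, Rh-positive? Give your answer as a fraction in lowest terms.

15/32

Mateo's mother's ABO genotype from BO × AO: 1/4 AB, 1/4 AO, 1/4 BO, 1/4 OO.
Crossing each possibility with the father AA and summing P(type A): 1/4·1/2 + 1/4·1 + 1/4·1/2 + 1/4·1 = 3/4.
Similarly for Rh via the mother's Rh distribution: P(Rh+) = 5/8.
Independent loci: 3/4 × 5/8 = 15/32.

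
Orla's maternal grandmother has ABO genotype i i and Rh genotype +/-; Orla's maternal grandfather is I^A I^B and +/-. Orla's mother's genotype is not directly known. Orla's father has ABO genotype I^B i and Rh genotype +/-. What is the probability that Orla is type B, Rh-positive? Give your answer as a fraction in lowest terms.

3/8

Orla's mother's ABO genotype from i i × I^A I^B: 1/2 I^A i, 1/2 I^B i.
Crossing each possibility with the father I^B i and summing P(type B): 1/2·1/4 + 1/2·3/4 = 1/2.
Similarly for Rh via the mother's Rh distribution: P(Rh+) = 3/4.
Independent loci: 1/2 × 3/4 = 3/8.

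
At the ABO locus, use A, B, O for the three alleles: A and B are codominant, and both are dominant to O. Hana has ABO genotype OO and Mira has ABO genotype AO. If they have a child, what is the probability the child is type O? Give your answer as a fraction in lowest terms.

ABO cross OO × AO → offspring phenotypes: 1/2 O, 1/2 A.
So P(type O) = 1/2.

1/2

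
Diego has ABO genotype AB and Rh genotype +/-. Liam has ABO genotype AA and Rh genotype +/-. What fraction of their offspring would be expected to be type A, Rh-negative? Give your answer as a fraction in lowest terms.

ABO cross AB × AA → offspring phenotypes: 1/2 A, 1/2 AB.
Rh cross +/- × +/- → 3/4 Rh+, 1/4 Rh-.
Independent loci: P(type A, Rh-negative) = 1/2 × 1/4 = 1/8.

1/8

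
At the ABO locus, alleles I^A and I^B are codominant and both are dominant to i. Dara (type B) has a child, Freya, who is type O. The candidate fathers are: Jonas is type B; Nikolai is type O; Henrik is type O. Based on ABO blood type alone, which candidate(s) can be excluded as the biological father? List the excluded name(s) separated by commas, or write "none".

A candidate is excluded only if no genotype consistent with his phenotype could produce a type O child with a type B mother.
Every candidate has at least one consistent genotype combination, so none can be excluded.

none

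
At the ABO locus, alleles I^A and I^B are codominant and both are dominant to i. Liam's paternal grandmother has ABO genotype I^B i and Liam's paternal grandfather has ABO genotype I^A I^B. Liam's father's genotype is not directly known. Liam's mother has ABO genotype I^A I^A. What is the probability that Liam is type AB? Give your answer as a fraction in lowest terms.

Liam's father's ABO genotype from I^B i × I^A I^B: 1/4 I^A I^B, 1/4 I^A i, 1/4 I^B I^B, 1/4 I^B i.
Crossing each possibility with the mother I^A I^A and summing P(type AB): 1/4·1/2 + 1/4·0 + 1/4·1 + 1/4·1/2 = 1/2.

1/2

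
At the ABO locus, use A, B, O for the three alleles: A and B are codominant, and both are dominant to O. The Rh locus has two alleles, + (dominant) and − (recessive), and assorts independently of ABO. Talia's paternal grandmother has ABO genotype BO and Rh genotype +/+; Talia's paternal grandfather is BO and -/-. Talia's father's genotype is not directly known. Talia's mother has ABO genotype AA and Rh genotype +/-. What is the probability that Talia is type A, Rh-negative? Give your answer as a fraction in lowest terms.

1/8

Talia's father's ABO genotype from BO × BO: 1/4 BB, 1/2 BO, 1/4 OO.
Crossing each possibility with the mother AA and summing P(type A): 1/4·0 + 1/2·1/2 + 1/4·1 = 1/2.
Similarly for Rh via the father's Rh distribution: P(Rh-) = 1/4.
Independent loci: 1/2 × 1/4 = 1/8.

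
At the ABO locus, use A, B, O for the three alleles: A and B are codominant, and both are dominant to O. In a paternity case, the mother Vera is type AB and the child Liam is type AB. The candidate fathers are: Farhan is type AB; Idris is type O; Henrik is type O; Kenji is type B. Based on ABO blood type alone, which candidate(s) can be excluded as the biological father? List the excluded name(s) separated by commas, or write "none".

Idris, Henrik

A candidate is excluded only if no genotype consistent with his phenotype could produce a type AB child with a type AB mother.
Idris (type O): no genotype consistent with that phenotype can produce a type-AB child with a type-AB mother.
Henrik (type O): no genotype consistent with that phenotype can produce a type-AB child with a type-AB mother.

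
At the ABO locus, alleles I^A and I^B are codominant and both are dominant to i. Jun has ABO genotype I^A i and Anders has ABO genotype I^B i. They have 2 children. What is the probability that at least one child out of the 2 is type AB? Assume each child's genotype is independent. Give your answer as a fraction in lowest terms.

ABO cross I^A i × I^B i → 1/4 O, 1/4 A, 1/4 B, 1/4 AB.
So P(type AB) = 1/4 per child.
P(none) = (3/4)^2 = 9/16; P(at least one) = 1 − 9/16 = 7/16.

7/16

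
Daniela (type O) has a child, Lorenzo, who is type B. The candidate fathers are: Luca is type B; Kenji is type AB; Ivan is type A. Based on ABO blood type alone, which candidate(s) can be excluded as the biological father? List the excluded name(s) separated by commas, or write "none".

A candidate is excluded only if no genotype consistent with his phenotype could produce a type B child with a type O mother.
Ivan (type A): no genotype consistent with that phenotype can produce a type-B child with a type-O mother.

Ivan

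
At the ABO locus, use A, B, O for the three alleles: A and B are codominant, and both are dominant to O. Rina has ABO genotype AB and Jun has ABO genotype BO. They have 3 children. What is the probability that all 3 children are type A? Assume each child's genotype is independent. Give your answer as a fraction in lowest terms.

ABO cross AB × BO → 1/4 A, 1/2 B, 1/4 AB.
So P(type A) = 1/4 per child.
All 3 independent: (1/4)^3 = 1/64.

1/64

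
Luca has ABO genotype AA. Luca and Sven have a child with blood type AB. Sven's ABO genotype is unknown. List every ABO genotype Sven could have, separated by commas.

AB, BB, BO

For each candidate genotype of Sven, check whether crossing it with AA can produce every observed child phenotype.
  AA → possible child types {A} ✗
  AB → possible child types {A, AB} ✓
  AO → possible child types {A} ✗
  BB → possible child types {AB} ✓
  BO → possible child types {A, AB} ✓
  OO → possible child types {A} ✗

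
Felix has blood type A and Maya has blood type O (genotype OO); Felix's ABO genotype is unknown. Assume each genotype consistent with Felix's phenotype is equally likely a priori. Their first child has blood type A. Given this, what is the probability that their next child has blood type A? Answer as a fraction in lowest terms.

5/6

Possible genotypes: Felix ∈ {AA, AO}; Maya ∈ {OO}.
Weight each parental genotype pair by prior × P(type-A child):
  AA × OO: posterior weight 2/3; P(next child type A) = 1.
  AO × OO: posterior weight 1/3; P(next child type A) = 1/2.
Weighted sum = 5/6.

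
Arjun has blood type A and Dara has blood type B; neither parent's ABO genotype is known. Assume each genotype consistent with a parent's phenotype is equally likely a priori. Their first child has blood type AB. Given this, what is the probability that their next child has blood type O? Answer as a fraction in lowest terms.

Possible genotypes: Arjun ∈ {I^A I^A, I^A i}; Dara ∈ {I^B I^B, I^B i}.
Weight each parental genotype pair by prior × P(type-AB child):
  I^A I^A × I^B I^B: posterior weight 4/9; P(next child type O) = 0.
  I^A I^A × I^B i: posterior weight 2/9; P(next child type O) = 0.
  I^A i × I^B I^B: posterior weight 2/9; P(next child type O) = 0.
  I^A i × I^B i: posterior weight 1/9; P(next child type O) = 1/4.
Weighted sum = 1/36.

1/36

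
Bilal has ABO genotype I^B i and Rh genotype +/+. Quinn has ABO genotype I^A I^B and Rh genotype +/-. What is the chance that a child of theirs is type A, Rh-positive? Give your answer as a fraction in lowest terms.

1/4

ABO cross I^B i × I^A I^B → offspring phenotypes: 1/4 A, 1/2 B, 1/4 AB.
Rh cross +/+ × +/- → 1 Rh+.
Independent loci: P(type A, Rh-positive) = 1/4 × 1 = 1/4.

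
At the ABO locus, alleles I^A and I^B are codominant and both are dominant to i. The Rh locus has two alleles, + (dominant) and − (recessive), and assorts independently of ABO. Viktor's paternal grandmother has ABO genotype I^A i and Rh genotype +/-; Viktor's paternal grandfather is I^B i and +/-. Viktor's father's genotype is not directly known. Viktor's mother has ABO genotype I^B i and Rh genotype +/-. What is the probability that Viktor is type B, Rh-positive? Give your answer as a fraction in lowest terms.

3/8

Viktor's father's ABO genotype from I^A i × I^B i: 1/4 I^A I^B, 1/4 I^A i, 1/4 I^B i, 1/4 i i.
Crossing each possibility with the mother I^B i and summing P(type B): 1/4·1/2 + 1/4·1/4 + 1/4·3/4 + 1/4·1/2 = 1/2.
Similarly for Rh via the father's Rh distribution: P(Rh+) = 3/4.
Independent loci: 1/2 × 3/4 = 3/8.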